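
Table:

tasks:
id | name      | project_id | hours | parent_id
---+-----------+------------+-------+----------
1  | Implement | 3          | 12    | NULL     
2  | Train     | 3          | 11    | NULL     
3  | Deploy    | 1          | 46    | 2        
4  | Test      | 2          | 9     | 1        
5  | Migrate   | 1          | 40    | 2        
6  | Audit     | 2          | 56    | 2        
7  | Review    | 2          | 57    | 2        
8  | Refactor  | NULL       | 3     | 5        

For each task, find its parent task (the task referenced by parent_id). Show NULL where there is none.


This is a self-join: tasks is joined to a second copy of itself, matching each row's parent_id to another row's id. Use LEFT JOIN so rows with parent_id=NULL are kept.
  - task 1 (Implement): parent_id=NULL -> NULL
  - task 2 (Train): parent_id=NULL -> NULL
  - task 3 (Deploy): parent_id=2 -> Train
  - task 4 (Test): parent_id=1 -> Implement
  - task 5 (Migrate): parent_id=2 -> Train
  - task 6 (Audit): parent_id=2 -> Train
  - task 7 (Review): parent_id=2 -> Train
  - task 8 (Refactor): parent_id=5 -> Migrate

SQL:
SELECT a.name AS item, b.name AS parent
FROM tasks a
LEFT JOIN tasks b ON a.parent_id = b.id

Result:
item      | parent   
----------+----------
Implement | NULL     
Train     | NULL     
Deploy    | Train    
Test      | Implement
Migrate   | Train    
Audit     | Train    
Review    | Train    
Refactor  | Migrate  


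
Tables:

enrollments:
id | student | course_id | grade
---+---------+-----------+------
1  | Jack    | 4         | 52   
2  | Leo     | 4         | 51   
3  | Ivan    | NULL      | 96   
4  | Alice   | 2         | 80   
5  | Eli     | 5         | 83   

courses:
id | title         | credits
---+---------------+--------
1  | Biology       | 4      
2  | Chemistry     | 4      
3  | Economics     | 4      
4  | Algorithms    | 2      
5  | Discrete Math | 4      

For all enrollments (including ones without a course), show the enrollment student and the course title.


LEFT JOIN keeps every row from enrollments (the left table); where course_id has no match in courses, the course columns become NULL. Walk through each enrollment:
  - enrollment 1 (Jack): course_id=4 -> matches Algorithms
  - enrollment 2 (Leo): course_id=4 -> matches Algorithms
  - enrollment 3 (Ivan): course_id=NULL, no match -> kept with NULL
  - enrollment 4 (Alice): course_id=2 -> matches Chemistry
  - enrollment 5 (Eli): course_id=5 -> matches Discrete Math
All 5 rows appear; 1 has NULL course.

SQL:
SELECT a.student, b.title AS course
FROM enrollments a
LEFT JOIN courses b ON a.course_id = b.id

Result:
student | course       
--------+--------------
Jack    | Algorithms   
Leo     | Algorithms   
Ivan    | NULL         
Alice   | Chemistry    
Eli     | Discrete Math


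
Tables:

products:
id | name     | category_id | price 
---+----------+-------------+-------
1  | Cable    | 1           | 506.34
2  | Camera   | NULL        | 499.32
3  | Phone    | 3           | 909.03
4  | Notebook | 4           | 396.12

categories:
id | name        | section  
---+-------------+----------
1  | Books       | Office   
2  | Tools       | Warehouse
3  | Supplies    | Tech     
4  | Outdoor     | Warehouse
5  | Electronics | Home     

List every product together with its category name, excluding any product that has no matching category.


INNER JOIN keeps only products rows whose category_id matches an id in categories. Walk through each product:
  - product 1 (Cable): category_id=1 -> matches Books
  - product 2 (Camera): category_id=NULL, no match -> dropped
  - product 3 (Phone): category_id=3 -> matches Supplies
  - product 4 (Notebook): category_id=4 -> matches Outdoor
So 1 of 4 rows is dropped.

SQL:
SELECT a.name, b.name AS category
FROM products a
INNER JOIN categories b ON a.category_id = b.id

Result:
name     | category
---------+---------
Cable    | Books   
Phone    | Supplies
Notebook | Outdoor 


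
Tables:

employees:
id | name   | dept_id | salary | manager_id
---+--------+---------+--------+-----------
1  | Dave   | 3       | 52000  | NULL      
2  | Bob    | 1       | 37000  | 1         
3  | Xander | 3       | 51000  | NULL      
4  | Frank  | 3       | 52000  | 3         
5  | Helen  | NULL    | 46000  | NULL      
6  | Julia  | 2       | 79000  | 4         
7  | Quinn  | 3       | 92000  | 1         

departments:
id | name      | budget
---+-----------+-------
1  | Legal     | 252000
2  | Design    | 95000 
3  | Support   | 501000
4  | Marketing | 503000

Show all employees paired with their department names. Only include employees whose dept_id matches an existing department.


INNER JOIN keeps only employees rows whose dept_id matches an id in departments. Walk through each employee:
  - employee 1 (Dave): dept_id=3 -> matches Support
  - employee 2 (Bob): dept_id=1 -> matches Legal
  - employee 3 (Xander): dept_id=3 -> matches Support
  - employee 4 (Frank): dept_id=3 -> matches Support
  - employee 5 (Helen): dept_id=NULL, no match -> dropped
  - employee 6 (Julia): dept_id=2 -> matches Design
  - employee 7 (Quinn): dept_id=3 -> matches Support
So 1 of 7 rows is dropped.

SQL:
SELECT a.name, b.name AS department
FROM employees a
INNER JOIN departments b ON a.dept_id = b.id

Result:
name   | department
-------+-----------
Dave   | Support   
Bob    | Legal     
Xander | Support   
Frank  | Support   
Julia  | Design    
Quinn  | Support   


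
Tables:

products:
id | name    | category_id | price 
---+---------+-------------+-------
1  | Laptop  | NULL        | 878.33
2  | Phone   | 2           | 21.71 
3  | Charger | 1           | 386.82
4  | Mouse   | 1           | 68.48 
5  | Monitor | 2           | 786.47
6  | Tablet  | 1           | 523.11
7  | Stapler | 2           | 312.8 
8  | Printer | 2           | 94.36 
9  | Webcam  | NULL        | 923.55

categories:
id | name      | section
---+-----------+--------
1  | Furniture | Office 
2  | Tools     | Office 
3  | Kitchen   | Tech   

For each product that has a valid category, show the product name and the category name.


INNER JOIN keeps only products rows whose category_id matches an id in categories. Walk through each product:
  - product 1 (Laptop): category_id=NULL, no match -> dropped
  - product 2 (Phone): category_id=2 -> matches Tools
  - product 3 (Charger): category_id=1 -> matches Furniture
  - product 4 (Mouse): category_id=1 -> matches Furniture
  - product 5 (Monitor): category_id=2 -> matches Tools
  - product 6 (Tablet): category_id=1 -> matches Furniture
  - product 7 (Stapler): category_id=2 -> matches Tools
  - product 8 (Printer): category_id=2 -> matches Tools
  - product 9 (Webcam): category_id=NULL, no match -> dropped
So 2 of 9 rows are dropped.

SQL:
SELECT a.name, b.name AS category
FROM products a
INNER JOIN categories b ON a.category_id = b.id

Result:
name    | category 
--------+----------
Phone   | Tools    
Charger | Furniture
Mouse   | Furniture
Monitor | Tools    
Tablet  | Furniture
Stapler | Tools    
Printer | Tools    


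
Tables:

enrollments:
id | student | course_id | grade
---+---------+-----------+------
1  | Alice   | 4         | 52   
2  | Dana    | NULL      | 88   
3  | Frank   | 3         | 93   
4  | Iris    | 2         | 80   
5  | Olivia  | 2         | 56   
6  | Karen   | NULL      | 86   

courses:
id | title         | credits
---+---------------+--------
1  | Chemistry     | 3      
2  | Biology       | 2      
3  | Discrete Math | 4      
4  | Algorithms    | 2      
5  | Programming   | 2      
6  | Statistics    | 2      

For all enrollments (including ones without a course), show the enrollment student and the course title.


LEFT JOIN keeps every row from enrollments (the left table); where course_id has no match in courses, the course columns become NULL. Walk through each enrollment:
  - enrollment 1 (Alice): course_id=4 -> matches Algorithms
  - enrollment 2 (Dana): course_id=NULL, no match -> kept with NULL
  - enrollment 3 (Frank): course_id=3 -> matches Discrete Math
  - enrollment 4 (Iris): course_id=2 -> matches Biology
  - enrollment 5 (Olivia): course_id=2 -> matches Biology
  - enrollment 6 (Karen): course_id=NULL, no match -> kept with NULL
All 6 rows appear; 2 have NULL course.

SQL:
SELECT a.student, b.title AS course
FROM enrollments a
LEFT JOIN courses b ON a.course_id = b.id

Result:
student | course       
--------+--------------
Alice   | Algorithms   
Dana    | NULL         
Frank   | Discrete Math
Iris    | Biology      
Olivia  | Biology      
Karen   | NULL         


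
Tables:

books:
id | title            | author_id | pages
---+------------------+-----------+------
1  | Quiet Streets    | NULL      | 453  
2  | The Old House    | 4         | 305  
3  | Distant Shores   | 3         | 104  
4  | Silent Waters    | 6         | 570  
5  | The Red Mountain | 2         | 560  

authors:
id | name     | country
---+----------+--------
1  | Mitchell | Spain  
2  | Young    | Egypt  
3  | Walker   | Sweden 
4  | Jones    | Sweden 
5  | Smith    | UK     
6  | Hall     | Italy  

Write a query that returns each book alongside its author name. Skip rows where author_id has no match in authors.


INNER JOIN keeps only books rows whose author_id matches an id in authors. Walk through each book:
  - book 1 (Quiet Streets): author_id=NULL, no match -> dropped
  - book 2 (The Old House): author_id=4 -> matches Jones
  - book 3 (Distant Shores): author_id=3 -> matches Walker
  - book 4 (Silent Waters): author_id=6 -> matches Hall
  - book 5 (The Red Mountain): author_id=2 -> matches Young
So 1 of 5 rows is dropped.

SQL:
SELECT a.title, b.name AS author
FROM books a
INNER JOIN authors b ON a.author_id = b.id

Result:
title            | author
-----------------+-------
The Old House    | Jones 
Distant Shores   | Walker
Silent Waters    | Hall  
The Red Mountain | Young 


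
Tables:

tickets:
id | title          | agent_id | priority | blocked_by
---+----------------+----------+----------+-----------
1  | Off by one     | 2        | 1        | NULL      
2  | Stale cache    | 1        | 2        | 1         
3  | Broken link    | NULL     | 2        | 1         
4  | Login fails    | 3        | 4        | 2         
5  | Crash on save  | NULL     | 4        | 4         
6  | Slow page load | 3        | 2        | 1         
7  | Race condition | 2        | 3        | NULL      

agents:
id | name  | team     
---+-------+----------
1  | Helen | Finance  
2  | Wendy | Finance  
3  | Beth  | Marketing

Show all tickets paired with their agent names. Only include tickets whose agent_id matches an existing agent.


INNER JOIN keeps only tickets rows whose agent_id matches an id in agents. Walk through each ticket:
  - ticket 1 (Off by one): agent_id=2 -> matches Wendy
  - ticket 2 (Stale cache): agent_id=1 -> matches Helen
  - ticket 3 (Broken link): agent_id=NULL, no match -> dropped
  - ticket 4 (Login fails): agent_id=3 -> matches Beth
  - ticket 5 (Crash on save): agent_id=NULL, no match -> dropped
  - ticket 6 (Slow page load): agent_id=3 -> matches Beth
  - ticket 7 (Race condition): agent_id=2 -> matches Wendy
So 2 of 7 rows are dropped.

SQL:
SELECT a.title, b.name AS agent
FROM tickets a
INNER JOIN agents b ON a.agent_id = b.id

Result:
title          | agent
---------------+------
Off by one     | Wendy
Stale cache    | Helen
Login fails    | Beth 
Slow page load | Beth 
Race condition | Wendy


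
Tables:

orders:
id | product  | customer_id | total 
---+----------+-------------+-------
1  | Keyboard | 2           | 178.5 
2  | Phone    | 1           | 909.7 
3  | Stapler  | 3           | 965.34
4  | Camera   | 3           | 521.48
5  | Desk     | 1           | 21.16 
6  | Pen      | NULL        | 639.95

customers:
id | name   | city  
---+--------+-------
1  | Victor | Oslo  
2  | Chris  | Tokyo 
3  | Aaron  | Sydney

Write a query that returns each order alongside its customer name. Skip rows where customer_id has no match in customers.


INNER JOIN keeps only orders rows whose customer_id matches an id in customers. Walk through each order:
  - order 1 (Keyboard): customer_id=2 -> matches Chris
  - order 2 (Phone): customer_id=1 -> matches Victor
  - order 3 (Stapler): customer_id=3 -> matches Aaron
  - order 4 (Camera): customer_id=3 -> matches Aaron
  - order 5 (Desk): customer_id=1 -> matches Victor
  - order 6 (Pen): customer_id=NULL, no match -> dropped
So 1 of 6 rows is dropped.

SQL:
SELECT a.product, b.name AS customer
FROM orders a
INNER JOIN customers b ON a.customer_id = b.id

Result:
product  | customer
---------+---------
Keyboard | Chris   
Phone    | Victor  
Stapler  | Aaron   
Camera   | Aaron   
Desk     | Victor  


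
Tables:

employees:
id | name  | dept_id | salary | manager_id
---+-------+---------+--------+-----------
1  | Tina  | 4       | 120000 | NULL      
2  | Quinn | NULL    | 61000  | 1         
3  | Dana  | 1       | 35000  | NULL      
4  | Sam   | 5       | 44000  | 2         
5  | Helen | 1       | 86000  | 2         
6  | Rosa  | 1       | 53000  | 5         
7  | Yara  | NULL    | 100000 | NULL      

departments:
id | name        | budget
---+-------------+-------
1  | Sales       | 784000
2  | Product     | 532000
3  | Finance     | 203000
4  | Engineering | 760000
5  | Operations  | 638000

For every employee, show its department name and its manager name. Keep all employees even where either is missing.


Two LEFT JOINs from the same base table employees: one to departments via dept_id, one to employees itself via manager_id. Both are LEFT so every employee is preserved.
Match against departments:
  - employee 1 (Tina): dept_id=4 -> matches Engineering
  - employee 2 (Quinn): dept_id=NULL, no match -> kept with NULL
  - employee 3 (Dana): dept_id=1 -> matches Sales
  - employee 4 (Sam): dept_id=5 -> matches Operations
  - employee 5 (Helen): dept_id=1 -> matches Sales
  - employee 6 (Rosa): dept_id=1 -> matches Sales
  - employee 7 (Yara): dept_id=NULL, no match -> kept with NULL
Match against employees (self):
  - employee 1 (Tina): manager_id=NULL -> NULL
  - employee 2 (Quinn): manager_id=1 -> Tina
  - employee 3 (Dana): manager_id=NULL -> NULL
  - employee 4 (Sam): manager_id=2 -> Quinn
  - employee 5 (Helen): manager_id=2 -> Quinn
  - employee 6 (Rosa): manager_id=5 -> Helen
  - employee 7 (Yara): manager_id=NULL -> NULL

SQL:
SELECT a.name, b.name AS department, c.name AS manager
FROM employees a
LEFT JOIN departments b ON a.dept_id = b.id
LEFT JOIN employees c ON a.manager_id = c.id

Result:
name  | department  | manager
------+-------------+--------
Tina  | Engineering | NULL   
Quinn | NULL        | Tina   
Dana  | Sales       | NULL   
Sam   | Operations  | Quinn  
Helen | Sales       | Quinn  
Rosa  | Sales       | Helen  
Yara  | NULL        | NULL   


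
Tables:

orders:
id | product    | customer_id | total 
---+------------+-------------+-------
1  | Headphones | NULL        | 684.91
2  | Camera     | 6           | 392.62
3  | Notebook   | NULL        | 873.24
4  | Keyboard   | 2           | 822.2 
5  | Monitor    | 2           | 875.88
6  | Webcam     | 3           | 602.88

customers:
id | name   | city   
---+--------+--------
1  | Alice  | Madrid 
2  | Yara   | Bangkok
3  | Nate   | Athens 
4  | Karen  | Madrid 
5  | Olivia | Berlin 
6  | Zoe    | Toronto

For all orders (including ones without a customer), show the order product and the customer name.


LEFT JOIN keeps every row from orders (the left table); where customer_id has no match in customers, the customer columns become NULL. Walk through each order:
  - order 1 (Headphones): customer_id=NULL, no match -> kept with NULL
  - order 2 (Camera): customer_id=6 -> matches Zoe
  - order 3 (Notebook): customer_id=NULL, no match -> kept with NULL
  - order 4 (Keyboard): customer_id=2 -> matches Yara
  - order 5 (Monitor): customer_id=2 -> matches Yara
  - order 6 (Webcam): customer_id=3 -> matches Nate
All 6 rows appear; 2 have NULL customer.

SQL:
SELECT a.product, b.name AS customer
FROM orders a
LEFT JOIN customers b ON a.customer_id = b.id

Result:
product    | customer
-----------+---------
Headphones | NULL    
Camera     | Zoe     
Notebook   | NULL    
Keyboard   | Yara    
Monitor    | Yara    
Webcam     | Nate    


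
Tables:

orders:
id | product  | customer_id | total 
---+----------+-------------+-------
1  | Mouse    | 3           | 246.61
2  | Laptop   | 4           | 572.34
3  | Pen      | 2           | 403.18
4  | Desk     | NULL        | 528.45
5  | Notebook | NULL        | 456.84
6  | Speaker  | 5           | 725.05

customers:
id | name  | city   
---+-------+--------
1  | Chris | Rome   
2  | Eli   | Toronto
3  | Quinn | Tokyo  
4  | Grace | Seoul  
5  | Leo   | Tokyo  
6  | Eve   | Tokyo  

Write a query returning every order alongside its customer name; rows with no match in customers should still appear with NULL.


LEFT JOIN keeps every row from orders (the left table); where customer_id has no match in customers, the customer columns become NULL. Walk through each order:
  - order 1 (Mouse): customer_id=3 -> matches Quinn
  - order 2 (Laptop): customer_id=4 -> matches Grace
  - order 3 (Pen): customer_id=2 -> matches Eli
  - order 4 (Desk): customer_id=NULL, no match -> kept with NULL
  - order 5 (Notebook): customer_id=NULL, no match -> kept with NULL
  - order 6 (Speaker): customer_id=5 -> matches Leo
All 6 rows appear; 2 have NULL customer.

SQL:
SELECT a.product, b.name AS customer
FROM orders a
LEFT JOIN customers b ON a.customer_id = b.id

Result:
product  | customer
---------+---------
Mouse    | Quinn   
Laptop   | Grace   
Pen      | Eli     
Desk     | NULL    
Notebook | NULL    
Speaker  | Leo     


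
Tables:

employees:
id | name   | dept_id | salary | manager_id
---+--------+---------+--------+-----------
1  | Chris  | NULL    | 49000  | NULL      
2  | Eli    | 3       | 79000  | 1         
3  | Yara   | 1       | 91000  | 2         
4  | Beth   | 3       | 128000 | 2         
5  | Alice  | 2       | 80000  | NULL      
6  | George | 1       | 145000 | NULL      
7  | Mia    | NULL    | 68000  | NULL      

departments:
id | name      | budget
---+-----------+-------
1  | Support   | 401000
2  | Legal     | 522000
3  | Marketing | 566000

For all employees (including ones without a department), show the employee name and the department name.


LEFT JOIN keeps every row from employees (the left table); where dept_id has no match in departments, the department columns become NULL. Walk through each employee:
  - employee 1 (Chris): dept_id=NULL, no match -> kept with NULL
  - employee 2 (Eli): dept_id=3 -> matches Marketing
  - employee 3 (Yara): dept_id=1 -> matches Support
  - employee 4 (Beth): dept_id=3 -> matches Marketing
  - employee 5 (Alice): dept_id=2 -> matches Legal
  - employee 6 (George): dept_id=1 -> matches Support
  - employee 7 (Mia): dept_id=NULL, no match -> kept with NULL
All 7 rows appear; 2 have NULL department.

SQL:
SELECT a.name, b.name AS department
FROM employees a
LEFT JOIN departments b ON a.dept_id = b.id

Result:
name   | department
-------+-----------
Chris  | NULL      
Eli    | Marketing 
Yara   | Support   
Beth   | Marketing 
Alice  | Legal     
George | Support   
Mia    | NULL      


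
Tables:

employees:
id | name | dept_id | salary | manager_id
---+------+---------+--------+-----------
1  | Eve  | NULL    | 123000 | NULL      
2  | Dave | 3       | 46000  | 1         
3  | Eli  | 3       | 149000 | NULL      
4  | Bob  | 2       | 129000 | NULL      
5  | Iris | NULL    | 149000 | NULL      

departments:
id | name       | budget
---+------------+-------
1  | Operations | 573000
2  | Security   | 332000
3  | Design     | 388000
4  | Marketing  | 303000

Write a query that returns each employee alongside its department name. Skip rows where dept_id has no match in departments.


INNER JOIN keeps only employees rows whose dept_id matches an id in departments. Walk through each employee:
  - employee 1 (Eve): dept_id=NULL, no match -> dropped
  - employee 2 (Dave): dept_id=3 -> matches Design
  - employee 3 (Eli): dept_id=3 -> matches Design
  - employee 4 (Bob): dept_id=2 -> matches Security
  - employee 5 (Iris): dept_id=NULL, no match -> dropped
So 2 of 5 rows are dropped.

SQL:
SELECT a.name, b.name AS department
FROM employees a
INNER JOIN departments b ON a.dept_id = b.id

Result:
name | department
-----+-----------
Dave | Design    
Eli  | Design    
Bob  | Security  


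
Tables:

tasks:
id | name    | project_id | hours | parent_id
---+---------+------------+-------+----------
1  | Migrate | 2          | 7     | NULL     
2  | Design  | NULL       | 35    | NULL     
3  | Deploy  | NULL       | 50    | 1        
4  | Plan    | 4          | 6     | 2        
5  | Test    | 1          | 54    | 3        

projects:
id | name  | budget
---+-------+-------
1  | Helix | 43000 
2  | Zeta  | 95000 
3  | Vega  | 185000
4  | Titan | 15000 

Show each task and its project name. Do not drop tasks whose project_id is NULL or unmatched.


LEFT JOIN keeps every row from tasks (the left table); where project_id has no match in projects, the project columns become NULL. Walk through each task:
  - task 1 (Migrate): project_id=2 -> matches Zeta
  - task 2 (Design): project_id=NULL, no match -> kept with NULL
  - task 3 (Deploy): project_id=NULL, no match -> kept with NULL
  - task 4 (Plan): project_id=4 -> matches Titan
  - task 5 (Test): project_id=1 -> matches Helix
All 5 rows appear; 2 have NULL project.

SQL:
SELECT a.name, b.name AS project
FROM tasks a
LEFT JOIN projects b ON a.project_id = b.id

Result:
name    | project
--------+--------
Migrate | Zeta   
Design  | NULL   
Deploy  | NULL   
Plan    | Titan  
Test    | Helix  


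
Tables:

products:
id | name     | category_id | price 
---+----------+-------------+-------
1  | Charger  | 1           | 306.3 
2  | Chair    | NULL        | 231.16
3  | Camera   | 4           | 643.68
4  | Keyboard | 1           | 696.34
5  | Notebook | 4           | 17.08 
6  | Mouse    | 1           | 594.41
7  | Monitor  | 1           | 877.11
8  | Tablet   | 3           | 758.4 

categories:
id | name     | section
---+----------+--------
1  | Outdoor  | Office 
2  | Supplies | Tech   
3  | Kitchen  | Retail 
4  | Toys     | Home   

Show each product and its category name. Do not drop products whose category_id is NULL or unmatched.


LEFT JOIN keeps every row from products (the left table); where category_id has no match in categories, the category columns become NULL. Walk through each product:
  - product 1 (Charger): category_id=1 -> matches Outdoor
  - product 2 (Chair): category_id=NULL, no match -> kept with NULL
  - product 3 (Camera): category_id=4 -> matches Toys
  - product 4 (Keyboard): category_id=1 -> matches Outdoor
  - product 5 (Notebook): category_id=4 -> matches Toys
  - product 6 (Mouse): category_id=1 -> matches Outdoor
  - product 7 (Monitor): category_id=1 -> matches Outdoor
  - product 8 (Tablet): category_id=3 -> matches Kitchen
All 8 rows appear; 1 has NULL category.

SQL:
SELECT a.name, b.name AS category
FROM products a
LEFT JOIN categories b ON a.category_id = b.id

Result:
name     | category
---------+---------
Charger  | Outdoor 
Chair    | NULL    
Camera   | Toys    
Keyboard | Outdoor 
Notebook | Toys    
Mouse    | Outdoor 
Monitor  | Outdoor 
Tablet   | Kitchen 


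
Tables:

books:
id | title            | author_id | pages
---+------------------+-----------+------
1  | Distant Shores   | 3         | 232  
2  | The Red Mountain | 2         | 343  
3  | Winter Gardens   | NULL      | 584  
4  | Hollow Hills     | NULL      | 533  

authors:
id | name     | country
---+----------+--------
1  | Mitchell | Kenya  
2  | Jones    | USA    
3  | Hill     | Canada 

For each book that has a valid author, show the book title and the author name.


INNER JOIN keeps only books rows whose author_id matches an id in authors. Walk through each book:
  - book 1 (Distant Shores): author_id=3 -> matches Hill
  - book 2 (The Red Mountain): author_id=2 -> matches Jones
  - book 3 (Winter Gardens): author_id=NULL, no match -> dropped
  - book 4 (Hollow Hills): author_id=NULL, no match -> dropped
So 2 of 4 rows are dropped.

SQL:
SELECT a.title, b.name AS author
FROM books a
INNER JOIN authors b ON a.author_id = b.id

Result:
title            | author
-----------------+-------
Distant Shores   | Hill  
The Red Mountain | Jones 


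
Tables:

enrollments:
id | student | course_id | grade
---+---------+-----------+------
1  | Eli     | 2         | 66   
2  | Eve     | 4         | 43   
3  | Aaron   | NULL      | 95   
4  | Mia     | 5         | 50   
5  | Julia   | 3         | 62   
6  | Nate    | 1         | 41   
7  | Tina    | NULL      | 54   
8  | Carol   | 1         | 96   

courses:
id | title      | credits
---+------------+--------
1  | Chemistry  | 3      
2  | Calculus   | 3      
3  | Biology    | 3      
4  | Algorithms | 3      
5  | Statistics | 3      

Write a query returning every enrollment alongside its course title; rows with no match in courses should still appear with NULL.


LEFT JOIN keeps every row from enrollments (the left table); where course_id has no match in courses, the course columns become NULL. Walk through each enrollment:
  - enrollment 1 (Eli): course_id=2 -> matches Calculus
  - enrollment 2 (Eve): course_id=4 -> matches Algorithms
  - enrollment 3 (Aaron): course_id=NULL, no match -> kept with NULL
  - enrollment 4 (Mia): course_id=5 -> matches Statistics
  - enrollment 5 (Julia): course_id=3 -> matches Biology
  - enrollment 6 (Nate): course_id=1 -> matches Chemistry
  - enrollment 7 (Tina): course_id=NULL, no match -> kept with NULL
  - enrollment 8 (Carol): course_id=1 -> matches Chemistry
All 8 rows appear; 2 have NULL course.

SQL:
SELECT a.student, b.title AS course
FROM enrollments a
LEFT JOIN courses b ON a.course_id = b.id

Result:
student | course    
--------+-----------
Eli     | Calculus  
Eve     | Algorithms
Aaron   | NULL      
Mia     | Statistics
Julia   | Biology   
Nate    | Chemistry 
Tina    | NULL      
Carol   | Chemistry 


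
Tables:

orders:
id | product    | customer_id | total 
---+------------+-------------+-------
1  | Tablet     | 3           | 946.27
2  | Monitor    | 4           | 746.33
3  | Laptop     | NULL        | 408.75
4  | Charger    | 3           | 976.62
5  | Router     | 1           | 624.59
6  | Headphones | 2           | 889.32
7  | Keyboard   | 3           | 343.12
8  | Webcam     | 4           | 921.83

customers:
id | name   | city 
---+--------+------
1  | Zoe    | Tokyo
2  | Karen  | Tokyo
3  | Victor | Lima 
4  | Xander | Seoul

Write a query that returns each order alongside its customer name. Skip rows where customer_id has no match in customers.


INNER JOIN keeps only orders rows whose customer_id matches an id in customers. Walk through each order:
  - order 1 (Tablet): customer_id=3 -> matches Victor
  - order 2 (Monitor): customer_id=4 -> matches Xander
  - order 3 (Laptop): customer_id=NULL, no match -> dropped
  - order 4 (Charger): customer_id=3 -> matches Victor
  - order 5 (Router): customer_id=1 -> matches Zoe
  - order 6 (Headphones): customer_id=2 -> matches Karen
  - order 7 (Keyboard): customer_id=3 -> matches Victor
  - order 8 (Webcam): customer_id=4 -> matches Xander
So 1 of 8 rows is dropped.

SQL:
SELECT a.product, b.name AS customer
FROM orders a
INNER JOIN customers b ON a.customer_id = b.id

Result:
product    | customer
-----------+---------
Tablet     | Victor  
Monitor    | Xander  
Charger    | Victor  
Router     | Zoe     
Headphones | Karen   
Keyboard   | Victor  
Webcam     | Xander  


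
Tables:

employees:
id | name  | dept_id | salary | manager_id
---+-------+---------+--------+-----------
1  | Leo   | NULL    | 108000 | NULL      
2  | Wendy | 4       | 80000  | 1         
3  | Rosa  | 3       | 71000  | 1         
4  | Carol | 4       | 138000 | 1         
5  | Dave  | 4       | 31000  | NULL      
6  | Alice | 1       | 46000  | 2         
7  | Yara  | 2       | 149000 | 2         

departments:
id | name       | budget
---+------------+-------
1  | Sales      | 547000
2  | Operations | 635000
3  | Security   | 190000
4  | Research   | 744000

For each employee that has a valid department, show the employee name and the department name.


INNER JOIN keeps only employees rows whose dept_id matches an id in departments. Walk through each employee:
  - employee 1 (Leo): dept_id=NULL, no match -> dropped
  - employee 2 (Wendy): dept_id=4 -> matches Research
  - employee 3 (Rosa): dept_id=3 -> matches Security
  - employee 4 (Carol): dept_id=4 -> matches Research
  - employee 5 (Dave): dept_id=4 -> matches Research
  - employee 6 (Alice): dept_id=1 -> matches Sales
  - employee 7 (Yara): dept_id=2 -> matches Operations
So 1 of 7 rows is dropped.

SQL:
SELECT a.name, b.name AS department
FROM employees a
INNER JOIN departments b ON a.dept_id = b.id

Result:
name  | department
------+-----------
Wendy | Research  
Rosa  | Security  
Carol | Research  
Dave  | Research  
Alice | Sales     
Yara  | Operations


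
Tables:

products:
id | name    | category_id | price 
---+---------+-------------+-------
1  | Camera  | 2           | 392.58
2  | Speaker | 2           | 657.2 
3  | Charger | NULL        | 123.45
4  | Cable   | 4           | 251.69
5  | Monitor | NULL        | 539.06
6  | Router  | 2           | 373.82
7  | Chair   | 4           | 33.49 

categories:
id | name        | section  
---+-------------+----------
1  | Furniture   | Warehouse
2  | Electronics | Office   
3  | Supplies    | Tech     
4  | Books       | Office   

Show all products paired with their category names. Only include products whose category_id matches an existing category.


INNER JOIN keeps only products rows whose category_id matches an id in categories. Walk through each product:
  - product 1 (Camera): category_id=2 -> matches Electronics
  - product 2 (Speaker): category_id=2 -> matches Electronics
  - product 3 (Charger): category_id=NULL, no match -> dropped
  - product 4 (Cable): category_id=4 -> matches Books
  - product 5 (Monitor): category_id=NULL, no match -> dropped
  - product 6 (Router): category_id=2 -> matches Electronics
  - product 7 (Chair): category_id=4 -> matches Books
So 2 of 7 rows are dropped.

SQL:
SELECT a.name, b.name AS category
FROM products a
INNER JOIN categories b ON a.category_id = b.id

Result:
name    | category   
--------+------------
Camera  | Electronics
Speaker | Electronics
Cable   | Books      
Router  | Electronics
Chair   | Books      


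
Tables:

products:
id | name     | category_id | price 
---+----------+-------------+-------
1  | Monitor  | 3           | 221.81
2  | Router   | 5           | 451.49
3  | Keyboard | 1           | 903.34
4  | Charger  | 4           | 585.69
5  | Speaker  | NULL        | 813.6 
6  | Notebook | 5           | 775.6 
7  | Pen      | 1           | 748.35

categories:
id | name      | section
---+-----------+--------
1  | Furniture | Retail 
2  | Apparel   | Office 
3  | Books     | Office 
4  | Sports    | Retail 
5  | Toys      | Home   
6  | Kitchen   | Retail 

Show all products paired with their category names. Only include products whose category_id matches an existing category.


INNER JOIN keeps only products rows whose category_id matches an id in categories. Walk through each product:
  - product 1 (Monitor): category_id=3 -> matches Books
  - product 2 (Router): category_id=5 -> matches Toys
  - product 3 (Keyboard): category_id=1 -> matches Furniture
  - product 4 (Charger): category_id=4 -> matches Sports
  - product 5 (Speaker): category_id=NULL, no match -> dropped
  - product 6 (Notebook): category_id=5 -> matches Toys
  - product 7 (Pen): category_id=1 -> matches Furniture
So 1 of 7 rows is dropped.

SQL:
SELECT a.name, b.name AS category
FROM products a
INNER JOIN categories b ON a.category_id = b.id

Result:
name     | category 
---------+----------
Monitor  | Books    
Router   | Toys     
Keyboard | Furniture
Charger  | Sports   
Notebook | Toys     
Pen      | Furniture


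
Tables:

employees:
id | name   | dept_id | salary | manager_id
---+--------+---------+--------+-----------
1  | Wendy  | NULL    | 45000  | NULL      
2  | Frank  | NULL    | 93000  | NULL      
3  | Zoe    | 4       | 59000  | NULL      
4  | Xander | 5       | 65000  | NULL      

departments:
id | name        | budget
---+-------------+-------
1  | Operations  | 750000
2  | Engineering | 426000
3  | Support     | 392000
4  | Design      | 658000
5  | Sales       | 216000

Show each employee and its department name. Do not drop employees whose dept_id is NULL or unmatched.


LEFT JOIN keeps every row from employees (the left table); where dept_id has no match in departments, the department columns become NULL. Walk through each employee:
  - employee 1 (Wendy): dept_id=NULL, no match -> kept with NULL
  - employee 2 (Frank): dept_id=NULL, no match -> kept with NULL
  - employee 3 (Zoe): dept_id=4 -> matches Design
  - employee 4 (Xander): dept_id=5 -> matches Sales
All 4 rows appear; 2 have NULL department.

SQL:
SELECT a.name, b.name AS department
FROM employees a
LEFT JOIN departments b ON a.dept_id = b.id

Result:
name   | department
-------+-----------
Wendy  | NULL      
Frank  | NULL      
Zoe    | Design    
Xander | Sales     


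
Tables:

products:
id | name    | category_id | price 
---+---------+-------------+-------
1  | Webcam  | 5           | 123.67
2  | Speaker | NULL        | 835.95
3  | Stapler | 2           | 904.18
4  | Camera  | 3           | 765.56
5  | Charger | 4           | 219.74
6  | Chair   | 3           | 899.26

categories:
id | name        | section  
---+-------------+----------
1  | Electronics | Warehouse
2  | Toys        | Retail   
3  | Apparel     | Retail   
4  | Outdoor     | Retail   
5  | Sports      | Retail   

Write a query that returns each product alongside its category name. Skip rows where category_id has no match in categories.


INNER JOIN keeps only products rows whose category_id matches an id in categories. Walk through each product:
  - product 1 (Webcam): category_id=5 -> matches Sports
  - product 2 (Speaker): category_id=NULL, no match -> dropped
  - product 3 (Stapler): category_id=2 -> matches Toys
  - product 4 (Camera): category_id=3 -> matches Apparel
  - product 5 (Charger): category_id=4 -> matches Outdoor
  - product 6 (Chair): category_id=3 -> matches Apparel
So 1 of 6 rows is dropped.

SQL:
SELECT a.name, b.name AS category
FROM products a
INNER JOIN categories b ON a.category_id = b.id

Result:
name    | category
--------+---------
Webcam  | Sports  
Stapler | Toys    
Camera  | Apparel 
Charger | Outdoor 
Chair   | Apparel 


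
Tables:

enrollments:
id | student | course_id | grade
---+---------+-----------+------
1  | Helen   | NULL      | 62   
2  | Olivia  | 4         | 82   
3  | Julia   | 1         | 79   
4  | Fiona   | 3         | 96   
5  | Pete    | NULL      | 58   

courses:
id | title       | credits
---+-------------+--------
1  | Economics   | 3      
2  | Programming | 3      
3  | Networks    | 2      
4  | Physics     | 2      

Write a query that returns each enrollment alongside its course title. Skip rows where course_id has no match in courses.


INNER JOIN keeps only enrollments rows whose course_id matches an id in courses. Walk through each enrollment:
  - enrollment 1 (Helen): course_id=NULL, no match -> dropped
  - enrollment 2 (Olivia): course_id=4 -> matches Physics
  - enrollment 3 (Julia): course_id=1 -> matches Economics
  - enrollment 4 (Fiona): course_id=3 -> matches Networks
  - enrollment 5 (Pete): course_id=NULL, no match -> dropped
So 2 of 5 rows are dropped.

SQL:
SELECT a.student, b.title AS course
FROM enrollments a
INNER JOIN courses b ON a.course_id = b.id

Result:
student | course   
--------+----------
Olivia  | Physics  
Julia   | Economics
Fiona   | Networks 


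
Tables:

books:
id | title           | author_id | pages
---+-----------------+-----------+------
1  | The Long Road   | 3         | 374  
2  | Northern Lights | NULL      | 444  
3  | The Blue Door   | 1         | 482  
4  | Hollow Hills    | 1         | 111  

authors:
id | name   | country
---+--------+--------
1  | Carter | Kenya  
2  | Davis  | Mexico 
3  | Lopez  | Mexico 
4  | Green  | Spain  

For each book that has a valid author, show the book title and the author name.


INNER JOIN keeps only books rows whose author_id matches an id in authors. Walk through each book:
  - book 1 (The Long Road): author_id=3 -> matches Lopez
  - book 2 (Northern Lights): author_id=NULL, no match -> dropped
  - book 3 (The Blue Door): author_id=1 -> matches Carter
  - book 4 (Hollow Hills): author_id=1 -> matches Carter
So 1 of 4 rows is dropped.

SQL:
SELECT a.title, b.name AS author
FROM books a
INNER JOIN authors b ON a.author_id = b.id

Result:
title         | author
--------------+-------
The Long Road | Lopez 
The Blue Door | Carter
Hollow Hills  | Carter


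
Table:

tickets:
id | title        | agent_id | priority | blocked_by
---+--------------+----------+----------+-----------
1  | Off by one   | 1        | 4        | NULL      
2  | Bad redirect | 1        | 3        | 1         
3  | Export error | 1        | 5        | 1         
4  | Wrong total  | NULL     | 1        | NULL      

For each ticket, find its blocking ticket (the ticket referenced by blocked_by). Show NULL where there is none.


This is a self-join: tickets is joined to a second copy of itself, matching each row's blocked_by to another row's id. Use LEFT JOIN so rows with blocked_by=NULL are kept.
  - ticket 1 (Off by one): blocked_by=NULL -> NULL
  - ticket 2 (Bad redirect): blocked_by=1 -> Off by one
  - ticket 3 (Export error): blocked_by=1 -> Off by one
  - ticket 4 (Wrong total): blocked_by=NULL -> NULL

SQL:
SELECT a.title AS item, b.title AS blocked_by
FROM tickets a
LEFT JOIN tickets b ON a.blocked_by = b.id

Result:
item         | blocked_by
-------------+-----------
Off by one   | NULL      
Bad redirect | Off by one
Export error | Off by one
Wrong total  | NULL      


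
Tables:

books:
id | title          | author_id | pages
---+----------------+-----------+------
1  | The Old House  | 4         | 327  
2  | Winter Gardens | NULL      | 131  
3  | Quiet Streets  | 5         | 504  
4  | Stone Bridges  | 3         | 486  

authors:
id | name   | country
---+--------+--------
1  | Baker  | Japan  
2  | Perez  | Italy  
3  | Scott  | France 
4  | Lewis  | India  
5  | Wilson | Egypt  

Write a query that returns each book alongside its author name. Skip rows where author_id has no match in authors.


INNER JOIN keeps only books rows whose author_id matches an id in authors. Walk through each book:
  - book 1 (The Old House): author_id=4 -> matches Lewis
  - book 2 (Winter Gardens): author_id=NULL, no match -> dropped
  - book 3 (Quiet Streets): author_id=5 -> matches Wilson
  - book 4 (Stone Bridges): author_id=3 -> matches Scott
So 1 of 4 rows is dropped.

SQL:
SELECT a.title, b.name AS author
FROM books a
INNER JOIN authors b ON a.author_id = b.id

Result:
title         | author
--------------+-------
The Old House | Lewis 
Quiet Streets | Wilson
Stone Bridges | Scott 


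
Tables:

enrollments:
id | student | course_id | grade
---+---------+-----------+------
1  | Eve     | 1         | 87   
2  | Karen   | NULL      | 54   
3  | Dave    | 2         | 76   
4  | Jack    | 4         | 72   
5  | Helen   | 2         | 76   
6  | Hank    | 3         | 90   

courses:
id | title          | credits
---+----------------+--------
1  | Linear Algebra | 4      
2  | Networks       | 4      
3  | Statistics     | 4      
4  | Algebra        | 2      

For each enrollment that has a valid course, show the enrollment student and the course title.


INNER JOIN keeps only enrollments rows whose course_id matches an id in courses. Walk through each enrollment:
  - enrollment 1 (Eve): course_id=1 -> matches Linear Algebra
  - enrollment 2 (Karen): course_id=NULL, no match -> dropped
  - enrollment 3 (Dave): course_id=2 -> matches Networks
  - enrollment 4 (Jack): course_id=4 -> matches Algebra
  - enrollment 5 (Helen): course_id=2 -> matches Networks
  - enrollment 6 (Hank): course_id=3 -> matches Statistics
So 1 of 6 rows is dropped.

SQL:
SELECT a.student, b.title AS course
FROM enrollments a
INNER JOIN courses b ON a.course_id = b.id

Result:
student | course        
--------+---------------
Eve     | Linear Algebra
Dave    | Networks      
Jack    | Algebra       
Helen   | Networks      
Hank    | Statistics    
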